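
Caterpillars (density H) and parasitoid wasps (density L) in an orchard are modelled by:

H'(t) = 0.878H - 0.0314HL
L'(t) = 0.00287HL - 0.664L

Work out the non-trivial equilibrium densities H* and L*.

H* ≈ 231, L* ≈ 28

Set dL/dt = 0 with L > 0: 0.00287H - 0.664 = 0, so H* = 0.664/0.00287 = 231.
Set dH/dt = 0 with H > 0: 0.878 - 0.0314L = 0, so L* = 0.878/0.0314 = 28.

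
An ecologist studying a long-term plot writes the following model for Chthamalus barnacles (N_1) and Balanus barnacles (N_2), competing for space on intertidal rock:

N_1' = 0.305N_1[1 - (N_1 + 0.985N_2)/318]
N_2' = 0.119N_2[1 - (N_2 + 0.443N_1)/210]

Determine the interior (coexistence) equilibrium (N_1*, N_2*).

N_1* ≈ 197, N_2* ≈ 123

Setting both brackets to zero gives the nullclines N_1 + 0.985N_2 = 318 and 0.443N_1 + N_2 = 210.
Substituting N_2 = 210 - 0.443N_1 into the first: N_1(1 - 0.985·0.443) = 318 - 0.985·210.
So N_1* = 111/0.564 = 197, and then N_2* = 210 - 0.443·197 = 123.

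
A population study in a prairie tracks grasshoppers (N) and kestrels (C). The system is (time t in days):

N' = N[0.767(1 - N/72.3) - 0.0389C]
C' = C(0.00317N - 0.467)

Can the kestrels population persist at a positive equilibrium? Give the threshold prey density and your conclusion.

Threshold N = 147; K < 147, so no, the predator goes extinct.

The predator equation gives dC/dt > 0 only when N > 0.467/0.00317 = 147.
Without the predator, N → K = 72.3. Since 72.3 < 147, the predator cannot invade.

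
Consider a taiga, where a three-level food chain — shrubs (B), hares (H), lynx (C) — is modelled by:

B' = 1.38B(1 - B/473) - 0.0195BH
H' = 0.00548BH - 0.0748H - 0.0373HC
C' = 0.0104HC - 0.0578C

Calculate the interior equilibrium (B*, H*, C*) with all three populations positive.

B* ≈ 436, H* ≈ 5.56, C* ≈ 62

From dC/dt = 0: 0.0104H* = 0.0578, so H* = 5.56.
From dB/dt = 0: 1.38(1 - B*/473) = 0.0195·5.56, giving B* = 473·(1 - 0.0785) = 436.
From dH/dt = 0: 0.00548·436 - 0.0748 = 0.0373C*, so C* = 2.31/0.0373 = 62.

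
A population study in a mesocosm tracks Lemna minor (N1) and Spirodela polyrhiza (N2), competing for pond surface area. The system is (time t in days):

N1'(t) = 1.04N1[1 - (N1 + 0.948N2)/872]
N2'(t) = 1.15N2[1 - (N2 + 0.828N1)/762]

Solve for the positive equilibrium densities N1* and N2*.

N1* ≈ 696, N2* ≈ 186

Setting both brackets to zero gives the nullclines N1 + 0.948N2 = 872 and 0.828N1 + N2 = 762.
Substituting N2 = 762 - 0.828N1 into the first: N1(1 - 0.948·0.828) = 872 - 0.948·762.
So N1* = 150/0.215 = 696, and then N2* = 762 - 0.828·696 = 186.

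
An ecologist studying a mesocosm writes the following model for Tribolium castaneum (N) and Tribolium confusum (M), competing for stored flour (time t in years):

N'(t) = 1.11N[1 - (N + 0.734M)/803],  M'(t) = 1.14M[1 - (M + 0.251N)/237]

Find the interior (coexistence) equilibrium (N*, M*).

Setting both brackets to zero gives the nullclines N + 0.734M = 803 and 0.251N + M = 237.
Substituting M = 237 - 0.251N into the first: N(1 - 0.734·0.251) = 803 - 0.734·237.
So N* = 629/0.816 = 771, and then M* = 237 - 0.251·771 = 43.5.

N* ≈ 771, M* ≈ 43.5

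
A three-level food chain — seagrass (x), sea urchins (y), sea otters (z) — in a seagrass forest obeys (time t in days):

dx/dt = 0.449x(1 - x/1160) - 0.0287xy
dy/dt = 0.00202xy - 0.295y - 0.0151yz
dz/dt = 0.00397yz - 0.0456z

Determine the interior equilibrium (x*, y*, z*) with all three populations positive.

x* ≈ 308, y* ≈ 11.5, z* ≈ 21.7

From dz/dt = 0: 0.00397y* = 0.0456, so y* = 11.5.
From dx/dt = 0: 0.449(1 - x*/1160) = 0.0287·11.5, giving x* = 1160·(1 - 0.734) = 308.
From dy/dt = 0: 0.00202·308 - 0.295 = 0.0151z*, so z* = 0.328/0.0151 = 21.7.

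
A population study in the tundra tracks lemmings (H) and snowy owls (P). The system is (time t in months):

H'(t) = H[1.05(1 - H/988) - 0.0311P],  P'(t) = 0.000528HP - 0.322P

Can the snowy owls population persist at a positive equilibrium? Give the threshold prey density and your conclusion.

Threshold H = 610; K > 610, so yes, the predator persists.

The predator equation gives dP/dt > 0 only when H > 0.322/0.000528 = 610.
Without the predator, H → K = 988. Since 988 > 610, the predator can invade and persist.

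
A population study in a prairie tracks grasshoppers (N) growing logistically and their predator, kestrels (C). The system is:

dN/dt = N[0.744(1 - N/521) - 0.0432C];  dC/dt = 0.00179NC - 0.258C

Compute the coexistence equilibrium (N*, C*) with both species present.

From dC/dt = 0 with C > 0: 0.00179N* = 0.258, so N* = 144.
Substitute into dN/dt = 0: 0.744(1 - 144/521) = 0.0432C*.
The bracket is 0.723, giving C* = 0.538/0.0432 = 12.5.

N* ≈ 144, C* ≈ 12.5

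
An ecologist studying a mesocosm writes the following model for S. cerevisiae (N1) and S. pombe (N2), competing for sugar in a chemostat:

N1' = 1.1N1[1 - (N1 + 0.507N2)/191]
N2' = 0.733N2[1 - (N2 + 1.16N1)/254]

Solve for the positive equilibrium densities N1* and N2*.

N1* ≈ 151, N2* ≈ 78.8

Setting both brackets to zero gives the nullclines N1 + 0.507N2 = 191 and 1.16N1 + N2 = 254.
Substituting N2 = 254 - 1.16N1 into the first: N1(1 - 0.507·1.16) = 191 - 0.507·254.
So N1* = 62.2/0.412 = 151, and then N2* = 254 - 1.16·151 = 78.8.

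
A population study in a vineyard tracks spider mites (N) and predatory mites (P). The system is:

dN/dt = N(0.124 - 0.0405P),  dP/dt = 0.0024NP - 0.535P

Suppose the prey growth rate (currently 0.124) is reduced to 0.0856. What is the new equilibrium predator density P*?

At the interior fixed point, setting dN/dt = 0 with N > 0 fixes P* = (prey growth rate)/(NP coefficient) — independent of the other coefficients.
With the change, P* = 0.0856/0.0405 = 2.11; it falls from 3.06.

P* ≈ 2.11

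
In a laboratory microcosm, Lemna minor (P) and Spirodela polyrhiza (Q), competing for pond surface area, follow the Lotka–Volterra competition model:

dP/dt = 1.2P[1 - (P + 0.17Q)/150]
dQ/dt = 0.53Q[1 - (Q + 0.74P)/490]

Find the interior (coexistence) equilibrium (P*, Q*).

Setting both brackets to zero gives the nullclines P + 0.17Q = 150 and 0.74P + Q = 490.
Substituting Q = 490 - 0.74P into the first: P(1 - 0.17·0.74) = 150 - 0.17·490.
So P* = 66.7/0.874 = 76.3, and then Q* = 490 - 0.74·76.3 = 434.

P* ≈ 76.3, Q* ≈ 434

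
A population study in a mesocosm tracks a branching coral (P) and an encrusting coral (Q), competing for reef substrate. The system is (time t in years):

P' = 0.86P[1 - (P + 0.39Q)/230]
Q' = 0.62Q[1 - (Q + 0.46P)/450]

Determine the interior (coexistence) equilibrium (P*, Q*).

Setting both brackets to zero gives the nullclines P + 0.39Q = 230 and 0.46P + Q = 450.
Substituting Q = 450 - 0.46P into the first: P(1 - 0.39·0.46) = 230 - 0.39·450.
So P* = 54.5/0.821 = 66.4, and then Q* = 450 - 0.46·66.4 = 419.

P* ≈ 66.4, Q* ≈ 419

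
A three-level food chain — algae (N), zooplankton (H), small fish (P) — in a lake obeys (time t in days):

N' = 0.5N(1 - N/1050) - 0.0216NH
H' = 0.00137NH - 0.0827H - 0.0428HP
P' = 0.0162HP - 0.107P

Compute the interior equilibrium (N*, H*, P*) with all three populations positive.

N* ≈ 750, H* ≈ 6.6, P* ≈ 22.1

From dP/dt = 0: 0.0162H* = 0.107, so H* = 6.6.
From dN/dt = 0: 0.5(1 - N*/1050) = 0.0216·6.6, giving N* = 1050·(1 - 0.285) = 750.
From dH/dt = 0: 0.00137·750 - 0.0827 = 0.0428P*, so P* = 0.945/0.0428 = 22.1.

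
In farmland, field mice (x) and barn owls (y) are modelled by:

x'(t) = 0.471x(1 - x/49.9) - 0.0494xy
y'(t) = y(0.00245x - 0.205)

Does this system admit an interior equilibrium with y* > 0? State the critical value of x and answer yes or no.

The predator equation gives dy/dt > 0 only when x > 0.205/0.00245 = 83.7.
Without the predator, x → K = 49.9. Since 49.9 < 83.7, the predator cannot invade.

Threshold x = 83.7; K < 83.7, so no, the predator goes extinct.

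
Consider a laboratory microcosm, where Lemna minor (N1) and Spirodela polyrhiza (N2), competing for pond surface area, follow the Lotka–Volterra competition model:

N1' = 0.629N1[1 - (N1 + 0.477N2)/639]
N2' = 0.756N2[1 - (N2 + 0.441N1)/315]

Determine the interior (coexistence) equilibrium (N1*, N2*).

Setting both brackets to zero gives the nullclines N1 + 0.477N2 = 639 and 0.441N1 + N2 = 315.
Substituting N2 = 315 - 0.441N1 into the first: N1(1 - 0.477·0.441) = 639 - 0.477·315.
So N1* = 489/0.79 = 619, and then N2* = 315 - 0.441·619 = 42.

N1* ≈ 619, N2* ≈ 42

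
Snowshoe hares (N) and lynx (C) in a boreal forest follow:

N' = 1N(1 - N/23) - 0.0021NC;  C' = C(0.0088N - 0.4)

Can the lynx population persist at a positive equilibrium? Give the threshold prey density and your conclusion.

The predator equation gives dC/dt > 0 only when N > 0.4/0.0088 = 45.5.
Without the predator, N → K = 23. Since 23 < 45.5, the predator cannot invade.

Threshold N = 45.5; K < 45.5, so no, the predator goes extinct.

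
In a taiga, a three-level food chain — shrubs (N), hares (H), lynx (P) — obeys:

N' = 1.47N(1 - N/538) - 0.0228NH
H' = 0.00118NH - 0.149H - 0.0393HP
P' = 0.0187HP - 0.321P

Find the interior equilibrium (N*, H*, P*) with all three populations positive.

N* ≈ 395, H* ≈ 17.2, P* ≈ 8.06

From dP/dt = 0: 0.0187H* = 0.321, so H* = 17.2.
From dN/dt = 0: 1.47(1 - N*/538) = 0.0228·17.2, giving N* = 538·(1 - 0.266) = 395.
From dH/dt = 0: 0.00118·395 - 0.149 = 0.0393P*, so P* = 0.317/0.0393 = 8.06.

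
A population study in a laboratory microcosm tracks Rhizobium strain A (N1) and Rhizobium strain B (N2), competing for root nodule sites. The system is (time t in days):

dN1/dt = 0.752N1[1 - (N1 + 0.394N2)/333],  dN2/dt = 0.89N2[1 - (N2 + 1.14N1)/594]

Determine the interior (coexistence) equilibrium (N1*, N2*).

N1* ≈ 180, N2* ≈ 389

Setting both brackets to zero gives the nullclines N1 + 0.394N2 = 333 and 1.14N1 + N2 = 594.
Substituting N2 = 594 - 1.14N1 into the first: N1(1 - 0.394·1.14) = 333 - 0.394·594.
So N1* = 99/0.551 = 180, and then N2* = 594 - 1.14·180 = 389.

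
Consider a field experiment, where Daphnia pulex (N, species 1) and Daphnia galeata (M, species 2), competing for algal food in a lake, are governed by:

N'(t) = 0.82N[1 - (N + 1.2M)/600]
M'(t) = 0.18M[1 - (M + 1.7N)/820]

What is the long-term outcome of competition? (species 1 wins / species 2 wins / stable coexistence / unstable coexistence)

Compare the nullcline intercepts: K1/α12 = 600/1.2 = 500 < K2 = 820; K2/α21 = 820/1.7 = 482 < K1 = 600.
Since both are reversed, neither can invade when rare; the interior point is a saddle.

unstable coexistence (outcome depends on initial conditions)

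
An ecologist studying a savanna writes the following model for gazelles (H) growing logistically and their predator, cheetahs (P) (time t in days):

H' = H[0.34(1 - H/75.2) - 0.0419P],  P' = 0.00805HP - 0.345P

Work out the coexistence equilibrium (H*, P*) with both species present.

H* ≈ 42.9, P* ≈ 3.49

From dP/dt = 0 with P > 0: 0.00805H* = 0.345, so H* = 42.9.
Substitute into dH/dt = 0: 0.34(1 - 42.9/75.2) = 0.0419P*.
The bracket is 0.43, giving P* = 0.146/0.0419 = 3.49.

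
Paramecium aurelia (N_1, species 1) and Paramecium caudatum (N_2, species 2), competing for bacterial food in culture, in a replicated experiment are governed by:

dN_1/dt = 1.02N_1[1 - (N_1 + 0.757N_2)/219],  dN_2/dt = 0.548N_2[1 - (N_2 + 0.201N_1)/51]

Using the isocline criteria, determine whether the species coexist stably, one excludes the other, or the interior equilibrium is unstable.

Compare the nullcline intercepts: K1/α12 = 219/0.757 = 289 > K2 = 51; K2/α21 = 51/0.201 = 254 > K1 = 219.
Since both inequalities hold, each species can invade when rare, so the interior equilibrium is stable.

stable coexistence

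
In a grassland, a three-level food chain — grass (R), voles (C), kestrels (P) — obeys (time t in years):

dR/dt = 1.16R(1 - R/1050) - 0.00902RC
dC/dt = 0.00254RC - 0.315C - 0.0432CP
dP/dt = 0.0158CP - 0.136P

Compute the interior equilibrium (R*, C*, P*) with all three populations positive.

R* ≈ 980, C* ≈ 8.61, P* ≈ 50.3

From dP/dt = 0: 0.0158C* = 0.136, so C* = 8.61.
From dR/dt = 0: 1.16(1 - R*/1050) = 0.00902·8.61, giving R* = 1050·(1 - 0.0669) = 980.
From dC/dt = 0: 0.00254·980 - 0.315 = 0.0432P*, so P* = 2.17/0.0432 = 50.3.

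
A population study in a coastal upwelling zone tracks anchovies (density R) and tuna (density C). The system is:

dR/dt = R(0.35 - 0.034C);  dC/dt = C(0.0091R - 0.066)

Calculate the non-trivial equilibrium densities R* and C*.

Set dC/dt = 0 with C > 0: 0.0091R - 0.066 = 0, so R* = 0.066/0.0091 = 7.25.
Set dR/dt = 0 with R > 0: 0.35 - 0.034C = 0, so C* = 0.35/0.034 = 10.3.

R* ≈ 7.25, C* ≈ 10.3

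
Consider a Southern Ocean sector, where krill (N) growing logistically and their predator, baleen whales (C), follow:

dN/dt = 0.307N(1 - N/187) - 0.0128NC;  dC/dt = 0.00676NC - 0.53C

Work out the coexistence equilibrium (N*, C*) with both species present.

N* ≈ 78.4, C* ≈ 13.9

From dC/dt = 0 with C > 0: 0.00676N* = 0.53, so N* = 78.4.
Substitute into dN/dt = 0: 0.307(1 - 78.4/187) = 0.0128C*.
The bracket is 0.581, giving C* = 0.178/0.0128 = 13.9.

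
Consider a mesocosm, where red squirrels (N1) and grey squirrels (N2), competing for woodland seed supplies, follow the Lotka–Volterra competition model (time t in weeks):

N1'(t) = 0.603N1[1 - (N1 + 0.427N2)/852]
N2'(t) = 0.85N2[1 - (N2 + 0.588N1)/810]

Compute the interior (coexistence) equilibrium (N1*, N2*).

Setting both brackets to zero gives the nullclines N1 + 0.427N2 = 852 and 0.588N1 + N2 = 810.
Substituting N2 = 810 - 0.588N1 into the first: N1(1 - 0.427·0.588) = 852 - 0.427·810.
So N1* = 506/0.749 = 676, and then N2* = 810 - 0.588·676 = 413.

N1* ≈ 676, N2* ≈ 413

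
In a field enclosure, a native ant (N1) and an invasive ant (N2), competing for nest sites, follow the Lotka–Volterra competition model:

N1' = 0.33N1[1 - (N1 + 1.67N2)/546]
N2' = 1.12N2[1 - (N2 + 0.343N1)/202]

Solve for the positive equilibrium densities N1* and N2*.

Setting both brackets to zero gives the nullclines N1 + 1.67N2 = 546 and 0.343N1 + N2 = 202.
Substituting N2 = 202 - 0.343N1 into the first: N1(1 - 1.67·0.343) = 546 - 1.67·202.
So N1* = 209/0.427 = 488, and then N2* = 202 - 0.343·488 = 34.5.

N1* ≈ 488, N2* ≈ 34.5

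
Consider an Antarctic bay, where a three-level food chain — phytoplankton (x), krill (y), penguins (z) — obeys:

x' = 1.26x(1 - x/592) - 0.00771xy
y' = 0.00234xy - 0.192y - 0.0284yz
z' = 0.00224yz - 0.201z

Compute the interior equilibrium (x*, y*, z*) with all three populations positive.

From dz/dt = 0: 0.00224y* = 0.201, so y* = 89.7.
From dx/dt = 0: 1.26(1 - x*/592) = 0.00771·89.7, giving x* = 592·(1 - 0.549) = 267.
From dy/dt = 0: 0.00234·267 - 0.192 = 0.0284z*, so z* = 0.433/0.0284 = 15.2.

x* ≈ 267, y* ≈ 89.7, z* ≈ 15.2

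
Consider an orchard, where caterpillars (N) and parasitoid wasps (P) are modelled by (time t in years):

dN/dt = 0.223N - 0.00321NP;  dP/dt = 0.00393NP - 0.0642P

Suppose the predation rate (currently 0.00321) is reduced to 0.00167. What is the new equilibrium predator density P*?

P* ≈ 134

At the interior fixed point, setting dN/dt = 0 with N > 0 fixes P* = (prey growth rate)/(NP coefficient) — independent of the other coefficients.
With the change, P* = 0.223/0.00167 = 134; it rises from 69.5.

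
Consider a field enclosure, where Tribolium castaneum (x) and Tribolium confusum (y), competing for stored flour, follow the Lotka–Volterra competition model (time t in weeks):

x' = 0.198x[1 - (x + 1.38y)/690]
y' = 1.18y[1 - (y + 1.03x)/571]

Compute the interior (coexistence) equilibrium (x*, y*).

Setting both brackets to zero gives the nullclines x + 1.38y = 690 and 1.03x + y = 571.
Substituting y = 571 - 1.03x into the first: x(1 - 1.38·1.03) = 690 - 1.38·571.
So x* = -98/-0.421 = 233, and then y* = 571 - 1.03·233 = 332.

x* ≈ 233, y* ≈ 332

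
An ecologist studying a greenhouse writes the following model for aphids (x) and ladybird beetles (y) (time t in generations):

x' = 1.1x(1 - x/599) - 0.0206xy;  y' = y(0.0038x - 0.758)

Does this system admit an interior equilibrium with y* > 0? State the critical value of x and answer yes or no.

Threshold x = 199; K > 199, so yes, the predator persists.

The predator equation gives dy/dt > 0 only when x > 0.758/0.0038 = 199.
Without the predator, x → K = 599. Since 599 > 199, the predator can invade and persist.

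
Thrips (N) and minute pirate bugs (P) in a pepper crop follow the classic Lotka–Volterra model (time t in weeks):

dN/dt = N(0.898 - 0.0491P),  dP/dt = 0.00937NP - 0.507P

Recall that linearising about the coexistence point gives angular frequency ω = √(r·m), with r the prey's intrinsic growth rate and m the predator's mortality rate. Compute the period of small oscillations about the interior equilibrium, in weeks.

T ≈ 9.31 weeks

Here r = 0.898 and m = 0.507, so r·m = 0.455.
ω = √0.455 = 0.675 per week, hence T = 2π/ω ≈ 9.31 weeks.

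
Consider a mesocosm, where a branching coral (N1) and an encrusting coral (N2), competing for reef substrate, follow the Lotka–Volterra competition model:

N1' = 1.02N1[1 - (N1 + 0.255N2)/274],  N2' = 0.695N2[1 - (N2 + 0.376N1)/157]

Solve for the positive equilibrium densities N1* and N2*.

N1* ≈ 259, N2* ≈ 59.7

Setting both brackets to zero gives the nullclines N1 + 0.255N2 = 274 and 0.376N1 + N2 = 157.
Substituting N2 = 157 - 0.376N1 into the first: N1(1 - 0.255·0.376) = 274 - 0.255·157.
So N1* = 234/0.904 = 259, and then N2* = 157 - 0.376·259 = 59.7.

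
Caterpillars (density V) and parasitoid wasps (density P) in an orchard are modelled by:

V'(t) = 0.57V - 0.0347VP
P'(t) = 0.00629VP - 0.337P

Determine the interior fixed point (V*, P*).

V* ≈ 53.6, P* ≈ 16.4

Set dP/dt = 0 with P > 0: 0.00629V - 0.337 = 0, so V* = 0.337/0.00629 = 53.6.
Set dV/dt = 0 with V > 0: 0.57 - 0.0347P = 0, so P* = 0.57/0.0347 = 16.4.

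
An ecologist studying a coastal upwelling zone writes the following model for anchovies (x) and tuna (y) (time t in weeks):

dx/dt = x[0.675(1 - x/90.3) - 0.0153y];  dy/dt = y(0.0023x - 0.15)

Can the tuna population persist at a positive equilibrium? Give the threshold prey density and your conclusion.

Threshold x = 65.2; K > 65.2, so yes, the predator persists.

The predator equation gives dy/dt > 0 only when x > 0.15/0.0023 = 65.2.
Without the predator, x → K = 90.3. Since 90.3 > 65.2, the predator can invade and persist.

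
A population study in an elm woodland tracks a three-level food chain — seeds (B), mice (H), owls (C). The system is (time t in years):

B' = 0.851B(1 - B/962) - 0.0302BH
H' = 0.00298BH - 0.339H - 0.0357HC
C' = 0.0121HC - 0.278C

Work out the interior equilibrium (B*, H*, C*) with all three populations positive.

B* ≈ 178, H* ≈ 23, C* ≈ 5.33

From dC/dt = 0: 0.0121H* = 0.278, so H* = 23.
From dB/dt = 0: 0.851(1 - B*/962) = 0.0302·23, giving B* = 962·(1 - 0.815) = 178.
From dH/dt = 0: 0.00298·178 - 0.339 = 0.0357C*, so C* = 0.19/0.0357 = 5.33.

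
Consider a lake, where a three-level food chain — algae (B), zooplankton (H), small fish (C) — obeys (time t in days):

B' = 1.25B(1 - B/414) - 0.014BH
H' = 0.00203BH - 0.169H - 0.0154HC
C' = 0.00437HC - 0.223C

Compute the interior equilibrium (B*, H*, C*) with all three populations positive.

From dC/dt = 0: 0.00437H* = 0.223, so H* = 51.
From dB/dt = 0: 1.25(1 - B*/414) = 0.014·51, giving B* = 414·(1 - 0.572) = 177.
From dH/dt = 0: 0.00203·177 - 0.169 = 0.0154C*, so C* = 0.191/0.0154 = 12.4.

B* ≈ 177, H* ≈ 51, C* ≈ 12.4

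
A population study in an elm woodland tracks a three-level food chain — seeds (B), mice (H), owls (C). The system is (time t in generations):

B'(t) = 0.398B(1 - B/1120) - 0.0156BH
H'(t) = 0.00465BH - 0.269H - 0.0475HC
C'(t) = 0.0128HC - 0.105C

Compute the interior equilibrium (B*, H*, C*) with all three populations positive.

B* ≈ 760, H* ≈ 8.2, C* ≈ 68.7

From dC/dt = 0: 0.0128H* = 0.105, so H* = 8.2.
From dB/dt = 0: 0.398(1 - B*/1120) = 0.0156·8.2, giving B* = 1120·(1 - 0.322) = 760.
From dH/dt = 0: 0.00465·760 - 0.269 = 0.0475C*, so C* = 3.26/0.0475 = 68.7.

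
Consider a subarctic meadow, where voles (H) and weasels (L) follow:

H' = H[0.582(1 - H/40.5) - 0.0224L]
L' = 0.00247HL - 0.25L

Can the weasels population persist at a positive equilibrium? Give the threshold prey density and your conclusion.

Threshold H = 101; K < 101, so no, the predator goes extinct.

The predator equation gives dL/dt > 0 only when H > 0.25/0.00247 = 101.
Without the predator, H → K = 40.5. Since 40.5 < 101, the predator cannot invade.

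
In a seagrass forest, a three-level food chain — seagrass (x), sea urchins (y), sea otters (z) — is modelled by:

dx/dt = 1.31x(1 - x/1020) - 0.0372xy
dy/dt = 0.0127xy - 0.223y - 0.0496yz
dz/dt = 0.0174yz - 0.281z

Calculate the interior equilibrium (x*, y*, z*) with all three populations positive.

From dz/dt = 0: 0.0174y* = 0.281, so y* = 16.1.
From dx/dt = 0: 1.31(1 - x*/1020) = 0.0372·16.1, giving x* = 1020·(1 - 0.459) = 552.
From dy/dt = 0: 0.0127·552 - 0.223 = 0.0496z*, so z* = 6.79/0.0496 = 137.

x* ≈ 552, y* ≈ 16.1, z* ≈ 137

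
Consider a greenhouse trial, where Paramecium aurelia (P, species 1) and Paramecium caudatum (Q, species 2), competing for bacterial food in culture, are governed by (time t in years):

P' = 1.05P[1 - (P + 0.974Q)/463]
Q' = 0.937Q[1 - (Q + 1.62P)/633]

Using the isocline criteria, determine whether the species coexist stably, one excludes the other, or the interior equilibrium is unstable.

unstable coexistence (outcome depends on initial conditions)

Compare the nullcline intercepts: K1/α12 = 463/0.974 = 475 < K2 = 633; K2/α21 = 633/1.62 = 391 < K1 = 463.
Since both are reversed, neither can invade when rare; the interior point is a saddle.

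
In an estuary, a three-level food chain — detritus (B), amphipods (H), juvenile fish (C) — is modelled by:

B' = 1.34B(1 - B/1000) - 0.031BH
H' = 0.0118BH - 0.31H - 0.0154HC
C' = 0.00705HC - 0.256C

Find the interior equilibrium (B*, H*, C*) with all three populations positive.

B* ≈ 160, H* ≈ 36.3, C* ≈ 102

From dC/dt = 0: 0.00705H* = 0.256, so H* = 36.3.
From dB/dt = 0: 1.34(1 - B*/1000) = 0.031·36.3, giving B* = 1000·(1 - 0.84) = 160.
From dH/dt = 0: 0.0118·160 - 0.31 = 0.0154C*, so C* = 1.58/0.0154 = 102.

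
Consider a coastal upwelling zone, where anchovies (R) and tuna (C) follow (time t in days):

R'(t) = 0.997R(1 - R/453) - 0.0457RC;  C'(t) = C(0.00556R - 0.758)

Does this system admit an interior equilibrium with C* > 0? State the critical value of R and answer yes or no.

Threshold R = 136; K > 136, so yes, the predator persists.

The predator equation gives dC/dt > 0 only when R > 0.758/0.00556 = 136.
Without the predator, R → K = 453. Since 453 > 136, the predator can invade and persist.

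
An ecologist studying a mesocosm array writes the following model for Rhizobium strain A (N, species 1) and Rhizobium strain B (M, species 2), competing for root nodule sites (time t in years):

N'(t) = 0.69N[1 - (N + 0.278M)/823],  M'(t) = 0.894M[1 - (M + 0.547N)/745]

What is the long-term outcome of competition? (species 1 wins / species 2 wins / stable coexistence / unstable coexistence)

Compare the nullcline intercepts: K1/α12 = 823/0.278 = 2960 > K2 = 745; K2/α21 = 745/0.547 = 1360 > K1 = 823.
Since both inequalities hold, each species can invade when rare, so the interior equilibrium is stable.

stable coexistence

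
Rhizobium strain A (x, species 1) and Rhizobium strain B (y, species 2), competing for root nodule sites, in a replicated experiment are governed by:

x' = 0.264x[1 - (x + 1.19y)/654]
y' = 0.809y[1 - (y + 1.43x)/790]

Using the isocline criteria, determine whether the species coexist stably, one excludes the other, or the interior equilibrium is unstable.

Compare the nullcline intercepts: K1/α12 = 654/1.19 = 550 < K2 = 790; K2/α21 = 790/1.43 = 552 < K1 = 654.
Since both are reversed, neither can invade when rare; the interior point is a saddle.

unstable coexistence (outcome depends on initial conditions)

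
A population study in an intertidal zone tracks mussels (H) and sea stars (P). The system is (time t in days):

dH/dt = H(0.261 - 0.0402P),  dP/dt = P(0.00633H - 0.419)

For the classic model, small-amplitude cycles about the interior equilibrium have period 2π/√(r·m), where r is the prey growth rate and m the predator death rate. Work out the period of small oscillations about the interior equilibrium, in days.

T ≈ 19 days

Here r = 0.261 and m = 0.419, so r·m = 0.109.
ω = √0.109 = 0.331 per day, hence T = 2π/ω ≈ 19 days.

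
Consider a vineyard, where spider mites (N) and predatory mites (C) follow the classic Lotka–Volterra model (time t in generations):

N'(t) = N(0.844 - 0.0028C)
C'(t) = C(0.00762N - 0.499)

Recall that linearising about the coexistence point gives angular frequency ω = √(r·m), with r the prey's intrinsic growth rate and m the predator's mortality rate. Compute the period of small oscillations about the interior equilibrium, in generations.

Here r = 0.844 and m = 0.499, so r·m = 0.421.
ω = √0.421 = 0.649 per generation, hence T = 2π/ω ≈ 9.68 generations.

T ≈ 9.68 generations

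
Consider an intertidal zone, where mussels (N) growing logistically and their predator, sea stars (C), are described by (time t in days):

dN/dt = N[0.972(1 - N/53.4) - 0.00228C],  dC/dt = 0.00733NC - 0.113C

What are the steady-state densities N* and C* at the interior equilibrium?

N* ≈ 15.4, C* ≈ 303

From dC/dt = 0 with C > 0: 0.00733N* = 0.113, so N* = 15.4.
Substitute into dN/dt = 0: 0.972(1 - 15.4/53.4) = 0.00228C*.
The bracket is 0.711, giving C* = 0.691/0.00228 = 303.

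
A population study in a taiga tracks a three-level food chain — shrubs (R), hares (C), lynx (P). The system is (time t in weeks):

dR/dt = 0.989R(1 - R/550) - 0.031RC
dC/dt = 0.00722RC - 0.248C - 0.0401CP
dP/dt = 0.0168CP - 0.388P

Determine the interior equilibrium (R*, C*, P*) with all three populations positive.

From dP/dt = 0: 0.0168C* = 0.388, so C* = 23.1.
From dR/dt = 0: 0.989(1 - R*/550) = 0.031·23.1, giving R* = 550·(1 - 0.724) = 152.
From dC/dt = 0: 0.00722·152 - 0.248 = 0.0401P*, so P* = 0.848/0.0401 = 21.2.

R* ≈ 152, C* ≈ 23.1, P* ≈ 21.2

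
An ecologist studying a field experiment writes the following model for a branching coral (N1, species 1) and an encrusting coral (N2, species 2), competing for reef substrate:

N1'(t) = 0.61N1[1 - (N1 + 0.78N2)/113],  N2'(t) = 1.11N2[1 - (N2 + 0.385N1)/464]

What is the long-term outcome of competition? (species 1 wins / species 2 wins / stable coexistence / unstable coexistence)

Compare the nullcline intercepts: K1/α12 = 113/0.78 = 145 < K2 = 464; K2/α21 = 464/0.385 = 1210 > K1 = 113.
Since the inequalities point opposite ways, species 2 can invade but species 1 cannot.

species 2 excludes species 1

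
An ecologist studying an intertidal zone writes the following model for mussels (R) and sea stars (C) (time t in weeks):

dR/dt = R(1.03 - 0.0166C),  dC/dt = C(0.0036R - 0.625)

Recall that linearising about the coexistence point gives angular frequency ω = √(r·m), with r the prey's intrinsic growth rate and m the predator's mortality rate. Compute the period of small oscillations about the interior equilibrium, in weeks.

T ≈ 7.83 weeks

Here r = 1.03 and m = 0.625, so r·m = 0.644.
ω = √0.644 = 0.802 per week, hence T = 2π/ω ≈ 7.83 weeks.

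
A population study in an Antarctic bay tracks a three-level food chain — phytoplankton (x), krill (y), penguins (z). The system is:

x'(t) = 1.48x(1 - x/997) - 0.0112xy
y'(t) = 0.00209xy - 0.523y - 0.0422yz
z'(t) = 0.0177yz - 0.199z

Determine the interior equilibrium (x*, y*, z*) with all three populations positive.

From dz/dt = 0: 0.0177y* = 0.199, so y* = 11.2.
From dx/dt = 0: 1.48(1 - x*/997) = 0.0112·11.2, giving x* = 997·(1 - 0.0851) = 912.
From dy/dt = 0: 0.00209·912 - 0.523 = 0.0422z*, so z* = 1.38/0.0422 = 32.8.

x* ≈ 912, y* ≈ 11.2, z* ≈ 32.8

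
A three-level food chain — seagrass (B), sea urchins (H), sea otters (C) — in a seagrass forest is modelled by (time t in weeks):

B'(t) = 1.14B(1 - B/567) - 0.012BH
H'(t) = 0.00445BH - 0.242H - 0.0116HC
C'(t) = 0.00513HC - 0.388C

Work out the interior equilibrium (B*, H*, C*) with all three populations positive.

B* ≈ 116, H* ≈ 75.6, C* ≈ 23.5

From dC/dt = 0: 0.00513H* = 0.388, so H* = 75.6.
From dB/dt = 0: 1.14(1 - B*/567) = 0.012·75.6, giving B* = 567·(1 - 0.796) = 116.
From dH/dt = 0: 0.00445·116 - 0.242 = 0.0116C*, so C* = 0.272/0.0116 = 23.5.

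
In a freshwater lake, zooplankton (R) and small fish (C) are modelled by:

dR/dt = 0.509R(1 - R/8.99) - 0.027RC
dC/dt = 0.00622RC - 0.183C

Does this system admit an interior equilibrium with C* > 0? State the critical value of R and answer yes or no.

Threshold R = 29.4; K < 29.4, so no, the predator goes extinct.

The predator equation gives dC/dt > 0 only when R > 0.183/0.00622 = 29.4.
Without the predator, R → K = 8.99. Since 8.99 < 29.4, the predator cannot invade.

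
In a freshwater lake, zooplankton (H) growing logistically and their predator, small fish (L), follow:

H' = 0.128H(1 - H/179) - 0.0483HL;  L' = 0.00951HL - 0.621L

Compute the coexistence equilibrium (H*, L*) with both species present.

H* ≈ 65.3, L* ≈ 1.68

From dL/dt = 0 with L > 0: 0.00951H* = 0.621, so H* = 65.3.
Substitute into dH/dt = 0: 0.128(1 - 65.3/179) = 0.0483L*.
The bracket is 0.635, giving L* = 0.0813/0.0483 = 1.68.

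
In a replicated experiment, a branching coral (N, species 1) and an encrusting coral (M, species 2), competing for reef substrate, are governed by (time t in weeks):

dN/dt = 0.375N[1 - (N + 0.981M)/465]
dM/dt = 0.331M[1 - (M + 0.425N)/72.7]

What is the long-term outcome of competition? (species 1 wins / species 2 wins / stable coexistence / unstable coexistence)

species 1 excludes species 2

Compare the nullcline intercepts: K1/α12 = 465/0.981 = 474 > K2 = 72.7; K2/α21 = 72.7/0.425 = 171 < K1 = 465.
Since the inequalities point opposite ways, species 1 can invade but species 2 cannot.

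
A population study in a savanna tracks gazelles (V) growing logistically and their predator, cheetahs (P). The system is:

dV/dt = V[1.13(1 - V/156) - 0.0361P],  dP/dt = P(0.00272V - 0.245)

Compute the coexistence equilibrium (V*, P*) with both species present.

V* ≈ 90.1, P* ≈ 13.2

From dP/dt = 0 with P > 0: 0.00272V* = 0.245, so V* = 90.1.
Substitute into dV/dt = 0: 1.13(1 - 90.1/156) = 0.0361P*.
The bracket is 0.423, giving P* = 0.478/0.0361 = 13.2.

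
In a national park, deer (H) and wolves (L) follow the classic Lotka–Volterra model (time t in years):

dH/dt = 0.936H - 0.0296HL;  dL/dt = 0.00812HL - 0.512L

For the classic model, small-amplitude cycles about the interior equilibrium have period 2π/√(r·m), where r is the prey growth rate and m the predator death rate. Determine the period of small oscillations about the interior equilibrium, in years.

Here r = 0.936 and m = 0.512, so r·m = 0.479.
ω = √0.479 = 0.692 per year, hence T = 2π/ω ≈ 9.08 years.

T ≈ 9.08 years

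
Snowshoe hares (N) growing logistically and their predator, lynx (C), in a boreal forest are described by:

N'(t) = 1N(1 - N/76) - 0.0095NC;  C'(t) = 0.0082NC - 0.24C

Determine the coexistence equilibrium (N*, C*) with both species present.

From dC/dt = 0 with C > 0: 0.0082N* = 0.24, so N* = 29.3.
Substitute into dN/dt = 0: 1(1 - 29.3/76) = 0.0095C*.
The bracket is 0.615, giving C* = 0.615/0.0095 = 64.7.

N* ≈ 29.3, C* ≈ 64.7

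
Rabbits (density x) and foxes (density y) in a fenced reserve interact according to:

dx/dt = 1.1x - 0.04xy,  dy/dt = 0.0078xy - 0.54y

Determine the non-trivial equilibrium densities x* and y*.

x* ≈ 69.2, y* ≈ 27.5

Set dy/dt = 0 with y > 0: 0.0078x - 0.54 = 0, so x* = 0.54/0.0078 = 69.2.
Set dx/dt = 0 with x > 0: 1.1 - 0.04y = 0, so y* = 1.1/0.04 = 27.5.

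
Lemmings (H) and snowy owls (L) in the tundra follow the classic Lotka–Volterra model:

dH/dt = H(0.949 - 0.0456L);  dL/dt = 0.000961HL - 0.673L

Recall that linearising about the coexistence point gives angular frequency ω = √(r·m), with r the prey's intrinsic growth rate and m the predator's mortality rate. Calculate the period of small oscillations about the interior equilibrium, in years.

T ≈ 7.86 years

Here r = 0.949 and m = 0.673, so r·m = 0.639.
ω = √0.639 = 0.799 per year, hence T = 2π/ω ≈ 7.86 years.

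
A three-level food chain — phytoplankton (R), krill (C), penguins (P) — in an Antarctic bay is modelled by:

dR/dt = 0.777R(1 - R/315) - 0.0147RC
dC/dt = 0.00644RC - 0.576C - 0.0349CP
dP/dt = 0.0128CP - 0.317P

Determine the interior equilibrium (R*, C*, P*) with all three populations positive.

From dP/dt = 0: 0.0128C* = 0.317, so C* = 24.8.
From dR/dt = 0: 0.777(1 - R*/315) = 0.0147·24.8, giving R* = 315·(1 - 0.469) = 167.
From dC/dt = 0: 0.00644·167 - 0.576 = 0.0349P*, so P* = 0.502/0.0349 = 14.4.

R* ≈ 167, C* ≈ 24.8, P* ≈ 14.4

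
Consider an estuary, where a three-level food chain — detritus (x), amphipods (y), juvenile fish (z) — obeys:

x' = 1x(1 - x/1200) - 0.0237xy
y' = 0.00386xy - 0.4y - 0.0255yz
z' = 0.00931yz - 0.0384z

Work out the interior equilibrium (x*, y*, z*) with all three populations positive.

x* ≈ 1080, y* ≈ 4.12, z* ≈ 148

From dz/dt = 0: 0.00931y* = 0.0384, so y* = 4.12.
From dx/dt = 0: 1(1 - x*/1200) = 0.0237·4.12, giving x* = 1200·(1 - 0.0978) = 1080.
From dy/dt = 0: 0.00386·1080 - 0.4 = 0.0255z*, so z* = 3.78/0.0255 = 148.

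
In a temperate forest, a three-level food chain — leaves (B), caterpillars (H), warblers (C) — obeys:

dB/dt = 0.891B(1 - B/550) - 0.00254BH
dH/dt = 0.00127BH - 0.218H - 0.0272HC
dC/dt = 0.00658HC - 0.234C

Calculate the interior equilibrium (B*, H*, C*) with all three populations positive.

B* ≈ 494, H* ≈ 35.6, C* ≈ 15.1

From dC/dt = 0: 0.00658H* = 0.234, so H* = 35.6.
From dB/dt = 0: 0.891(1 - B*/550) = 0.00254·35.6, giving B* = 550·(1 - 0.101) = 494.
From dH/dt = 0: 0.00127·494 - 0.218 = 0.0272C*, so C* = 0.41/0.0272 = 15.1.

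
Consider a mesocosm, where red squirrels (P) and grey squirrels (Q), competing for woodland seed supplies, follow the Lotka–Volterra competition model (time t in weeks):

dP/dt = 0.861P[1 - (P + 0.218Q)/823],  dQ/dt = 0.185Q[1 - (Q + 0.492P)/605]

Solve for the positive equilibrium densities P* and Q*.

P* ≈ 774, Q* ≈ 224

Setting both brackets to zero gives the nullclines P + 0.218Q = 823 and 0.492P + Q = 605.
Substituting Q = 605 - 0.492P into the first: P(1 - 0.218·0.492) = 823 - 0.218·605.
So P* = 691/0.893 = 774, and then Q* = 605 - 0.492·774 = 224.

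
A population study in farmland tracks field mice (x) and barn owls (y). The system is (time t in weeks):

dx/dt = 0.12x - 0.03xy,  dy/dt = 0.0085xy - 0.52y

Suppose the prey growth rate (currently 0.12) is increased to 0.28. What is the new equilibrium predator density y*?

y* ≈ 9.33

At the interior fixed point, setting dx/dt = 0 with x > 0 fixes y* = (prey growth rate)/(xy coefficient) — independent of the other coefficients.
With the change, y* = 0.28/0.03 = 9.33; it rises from 4.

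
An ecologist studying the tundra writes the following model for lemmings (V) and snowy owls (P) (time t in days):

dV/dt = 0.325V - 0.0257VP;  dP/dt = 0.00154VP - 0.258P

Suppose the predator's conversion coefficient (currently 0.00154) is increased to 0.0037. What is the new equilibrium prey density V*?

V* ≈ 69.7

At the interior fixed point, setting dP/dt = 0 with P > 0 fixes V* = (predator death rate)/(VP coefficient) — independent of the other coefficients.
With the change, V* = 0.258/0.0037 = 69.7; it falls from 168.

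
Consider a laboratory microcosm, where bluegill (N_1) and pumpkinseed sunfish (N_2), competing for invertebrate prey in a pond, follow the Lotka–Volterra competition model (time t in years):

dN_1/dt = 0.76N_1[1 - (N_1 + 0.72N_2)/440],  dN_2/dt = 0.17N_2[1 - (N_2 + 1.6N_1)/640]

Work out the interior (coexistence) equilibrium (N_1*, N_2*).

N_1* ≈ 137, N_2* ≈ 421

Setting both brackets to zero gives the nullclines N_1 + 0.72N_2 = 440 and 1.6N_1 + N_2 = 640.
Substituting N_2 = 640 - 1.6N_1 into the first: N_1(1 - 0.72·1.6) = 440 - 0.72·640.
So N_1* = -20.8/-0.152 = 137, and then N_2* = 640 - 1.6·137 = 421.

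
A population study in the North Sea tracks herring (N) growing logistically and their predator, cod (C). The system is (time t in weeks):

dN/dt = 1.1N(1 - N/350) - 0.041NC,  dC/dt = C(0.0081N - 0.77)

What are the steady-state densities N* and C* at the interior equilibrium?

From dC/dt = 0 with C > 0: 0.0081N* = 0.77, so N* = 95.1.
Substitute into dN/dt = 0: 1.1(1 - 95.1/350) = 0.041C*.
The bracket is 0.728, giving C* = 0.801/0.041 = 19.5.

N* ≈ 95.1, C* ≈ 19.5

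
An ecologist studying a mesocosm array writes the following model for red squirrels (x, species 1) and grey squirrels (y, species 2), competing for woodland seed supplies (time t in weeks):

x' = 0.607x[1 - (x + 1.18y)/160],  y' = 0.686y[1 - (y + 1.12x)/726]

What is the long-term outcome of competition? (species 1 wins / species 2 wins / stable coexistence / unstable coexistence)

Compare the nullcline intercepts: K1/α12 = 160/1.18 = 136 < K2 = 726; K2/α21 = 726/1.12 = 648 > K1 = 160.
Since the inequalities point opposite ways, species 2 can invade but species 1 cannot.

species 2 excludes species 1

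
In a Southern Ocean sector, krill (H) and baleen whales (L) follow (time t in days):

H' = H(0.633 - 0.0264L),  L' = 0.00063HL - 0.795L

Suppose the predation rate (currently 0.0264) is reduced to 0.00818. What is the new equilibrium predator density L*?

L* ≈ 77.4

At the interior fixed point, setting dH/dt = 0 with H > 0 fixes L* = (prey growth rate)/(HL coefficient) — independent of the other coefficients.
With the change, L* = 0.633/0.00818 = 77.4; it rises from 24.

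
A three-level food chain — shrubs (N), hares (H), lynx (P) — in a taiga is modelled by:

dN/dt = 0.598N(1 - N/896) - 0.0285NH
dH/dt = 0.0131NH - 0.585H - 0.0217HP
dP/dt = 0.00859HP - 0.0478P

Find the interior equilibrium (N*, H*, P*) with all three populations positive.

From dP/dt = 0: 0.00859H* = 0.0478, so H* = 5.56.
From dN/dt = 0: 0.598(1 - N*/896) = 0.0285·5.56, giving N* = 896·(1 - 0.265) = 658.
From dH/dt = 0: 0.0131·658 - 0.585 = 0.0217P*, so P* = 8.04/0.0217 = 370.

N* ≈ 658, H* ≈ 5.56, P* ≈ 370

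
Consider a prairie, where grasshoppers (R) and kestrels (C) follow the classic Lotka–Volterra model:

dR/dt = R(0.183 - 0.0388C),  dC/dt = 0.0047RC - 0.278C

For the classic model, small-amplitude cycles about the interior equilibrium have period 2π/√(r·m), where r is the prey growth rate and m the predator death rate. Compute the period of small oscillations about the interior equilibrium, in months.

T ≈ 27.9 months

Here r = 0.183 and m = 0.278, so r·m = 0.0509.
ω = √0.0509 = 0.226 per month, hence T = 2π/ω ≈ 27.9 months.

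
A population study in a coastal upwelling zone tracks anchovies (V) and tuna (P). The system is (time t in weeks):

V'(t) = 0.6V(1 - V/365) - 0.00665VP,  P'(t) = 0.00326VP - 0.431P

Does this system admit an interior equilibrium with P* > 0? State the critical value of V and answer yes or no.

The predator equation gives dP/dt > 0 only when V > 0.431/0.00326 = 132.
Without the predator, V → K = 365. Since 365 > 132, the predator can invade and persist.

Threshold V = 132; K > 132, so yes, the predator persists.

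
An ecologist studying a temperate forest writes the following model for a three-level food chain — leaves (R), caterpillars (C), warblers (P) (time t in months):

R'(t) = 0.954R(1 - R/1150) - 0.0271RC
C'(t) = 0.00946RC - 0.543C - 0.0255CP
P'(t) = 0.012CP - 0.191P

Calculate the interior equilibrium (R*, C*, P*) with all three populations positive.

R* ≈ 630, C* ≈ 15.9, P* ≈ 212

From dP/dt = 0: 0.012C* = 0.191, so C* = 15.9.
From dR/dt = 0: 0.954(1 - R*/1150) = 0.0271·15.9, giving R* = 1150·(1 - 0.452) = 630.
From dC/dt = 0: 0.00946·630 - 0.543 = 0.0255P*, so P* = 5.42/0.0255 = 212.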